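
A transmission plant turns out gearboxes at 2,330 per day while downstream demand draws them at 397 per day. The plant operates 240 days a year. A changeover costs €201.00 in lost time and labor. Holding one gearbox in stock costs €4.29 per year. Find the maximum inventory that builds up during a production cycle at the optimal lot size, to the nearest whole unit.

I_max ≈ 2,722 gearboxes

Annual demand D = 397 × 240 = 95,280.
Production build-up factor (1 − d/p) = 1 − 397/2,330 = 0.8296.
Q* = √(2DS / (H(1 − d/p))) = √(2 × 95,280 × 201 / (4.29 × 0.8296)).
= √(38,302,560 / 3.559) ≈ 3280.555.
Maximum inventory = Q*(1 − d/p) = 3280.555 × 0.8296 ≈ 2721.593.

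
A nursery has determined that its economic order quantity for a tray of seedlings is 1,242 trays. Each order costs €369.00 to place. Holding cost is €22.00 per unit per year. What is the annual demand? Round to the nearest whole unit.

D ≈ 45,984 trays per year

The basic EOQ model gives Q* = √(2DS/H); rearrange for the unknown.
From Q* = √(2DS/H): D = Q*²H / (2S) = 1,242² × 22 / (2 × 369) = 45984.293.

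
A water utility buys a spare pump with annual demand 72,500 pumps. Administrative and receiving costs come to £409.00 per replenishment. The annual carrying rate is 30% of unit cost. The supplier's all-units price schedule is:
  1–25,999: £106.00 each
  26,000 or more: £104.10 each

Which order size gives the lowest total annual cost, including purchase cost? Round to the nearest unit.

Q* ≈ 1,366 pumps

Holding cost per unit per year at price C is H = 0.30·C.
Evaluate total cost at each tier's feasible EOQ or, if the EOQ is below the tier, at the tier's minimum quantity.
EOQ at £106.00 = 1365.6 (feasible in tier 1): TC = 72,500×£106.00 + (72,500/1365.6)×409 + (1365.6/2)×0.30×£106.00 = £7,728,426.94.
EOQ at £104.10 = 1378.0 < 26000, so use break Q=26000: TC = 72,500×£104.10 + (72,500/26000.0)×409 + (26000.0/2)×0.30×£104.10 = £7,954,380.48.
Lowest total cost is £7,728,426.94 at Q = 1365.6.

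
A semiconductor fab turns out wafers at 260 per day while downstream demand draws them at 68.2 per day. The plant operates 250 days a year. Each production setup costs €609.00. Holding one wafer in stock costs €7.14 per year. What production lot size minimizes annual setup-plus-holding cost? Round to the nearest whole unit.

Q* ≈ 1,986 wafers

Annual demand D = 68.2 × 250 = 17,050.
Production build-up factor (1 − d/p) = 1 − 68.2/260 = 0.7377.
Q* = √(2DS / (H(1 − d/p))) = √(2 × 17,050 × 609 / (7.14 × 0.7377)).
= √(20,766,900 / 5.2671) ≈ 1985.634.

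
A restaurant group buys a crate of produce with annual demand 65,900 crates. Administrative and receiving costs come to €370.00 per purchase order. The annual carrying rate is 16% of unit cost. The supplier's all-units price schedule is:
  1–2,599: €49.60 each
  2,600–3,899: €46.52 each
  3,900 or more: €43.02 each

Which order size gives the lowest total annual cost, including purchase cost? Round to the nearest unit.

Q* ≈ 3,900 crates

Holding cost per unit per year at price C is H = 0.16·C.
Candidates are each tier's EOQ (if it falls in that tier) and each price-break quantity.
EOQ at €49.60 = 2478.9 (feasible in tier 1): TC = 65,900×€49.60 + (65,900/2478.9)×370 + (2478.9/2)×0.16×€49.60 = €3,288,312.49.
EOQ at €46.52 = 2559.6 < 2600, so use break Q=2600: TC = 65,900×€46.52 + (65,900/2600.0)×370 + (2600.0/2)×0.16×€46.52 = €3,084,722.24.
EOQ at €43.02 = 2661.7 < 3900, so use break Q=3900: TC = 65,900×€43.02 + (65,900/3900.0)×370 + (3900.0/2)×0.16×€43.02 = €2,854,692.29.
Lowest total cost is €2,854,692.29 at Q = 3900.0.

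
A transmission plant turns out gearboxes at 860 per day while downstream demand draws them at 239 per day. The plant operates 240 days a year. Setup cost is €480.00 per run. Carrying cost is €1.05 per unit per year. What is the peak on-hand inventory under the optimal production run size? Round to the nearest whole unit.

Annual demand D = 239 × 240 = 57,360.
Production build-up factor (1 − d/p) = 1 − 239/860 = 0.7221.
Q* = √(2DS / (H(1 − d/p))) = √(2 × 57,360 × 480 / (1.05 × 0.7221)).
= √(55,065,600 / 0.7582) ≈ 8522.146.
Maximum inventory = Q*(1 − d/p) = 8522.146 × 0.7221 ≈ 6153.782.

I_max ≈ 6,154 gearboxes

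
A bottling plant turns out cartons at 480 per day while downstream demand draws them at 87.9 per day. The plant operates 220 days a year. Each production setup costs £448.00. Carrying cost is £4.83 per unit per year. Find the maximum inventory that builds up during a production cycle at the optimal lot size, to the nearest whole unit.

I_max ≈ 1,712 cartons

Annual demand D = 87.9 × 220 = 19,338.
Production build-up factor (1 − d/p) = 1 − 87.9/480 = 0.8169.
Q* = √(2DS / (H(1 − d/p))) = √(2 × 19,338 × 448 / (4.83 × 0.8169)).
= √(17,326,848 / 3.9455) ≈ 2095.600.
Maximum inventory = Q*(1 − d/p) = 2095.600 × 0.8169 ≈ 1711.843.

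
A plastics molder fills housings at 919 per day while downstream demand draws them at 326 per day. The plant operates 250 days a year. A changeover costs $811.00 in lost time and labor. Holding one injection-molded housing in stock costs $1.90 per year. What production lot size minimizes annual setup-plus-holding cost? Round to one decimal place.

Annual demand D = 326 × 250 = 81,500.
Production build-up factor (1 − d/p) = 1 − 326/919 = 0.6453.
Q* = √(2DS / (H(1 − d/p))) = √(2 × 81,500 × 811 / (1.9 × 0.6453)).
= √(132,193,000 / 1.226) ≈ 10383.836.

Q* ≈ 10,383.8 housings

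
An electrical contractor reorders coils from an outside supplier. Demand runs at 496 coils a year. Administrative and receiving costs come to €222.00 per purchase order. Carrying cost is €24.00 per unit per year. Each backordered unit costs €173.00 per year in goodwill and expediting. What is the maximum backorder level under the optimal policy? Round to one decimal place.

S* ≈ 12.5 coils

With planned backorders, Q* = √(2DS/H) · √((H+B)/B).
√(2DS/H) = √(2 × 496 × 222 / 24) = 95.791.
√((H+B)/B) = √((24+173)/173) = 1.0671.
Q* ≈ 102.220.
S* = Q* · H/(H+B) = 102.220 × 24/197 ≈ 12.453.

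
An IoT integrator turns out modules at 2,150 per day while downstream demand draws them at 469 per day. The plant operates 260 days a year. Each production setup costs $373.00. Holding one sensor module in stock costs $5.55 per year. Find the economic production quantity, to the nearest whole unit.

Annual demand D = 469 × 260 = 121,940.
Production build-up factor (1 − d/p) = 1 − 469/2,150 = 0.7819.
Q* = √(2DS / (H(1 − d/p))) = √(2 × 121,940 × 373 / (5.55 × 0.7819)).
= √(90,967,240 / 4.3393) ≈ 4578.586.

Q* ≈ 4,579 modules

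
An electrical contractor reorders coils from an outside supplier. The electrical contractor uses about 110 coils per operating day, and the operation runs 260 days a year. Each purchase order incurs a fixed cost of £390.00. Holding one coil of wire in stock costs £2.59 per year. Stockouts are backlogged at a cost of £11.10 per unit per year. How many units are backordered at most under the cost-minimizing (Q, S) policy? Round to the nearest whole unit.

Annual demand D = 110 × 260 = 28,600.
With planned backorders, Q* = √(2DS/H) · √((H+B)/B).
√(2DS/H) = √(2 × 28,600 × 390 / 2.59) = 2934.813.
√((H+B)/B) = √((2.59+11.1)/11.1) = 1.1106.
Q* ≈ 3259.272.
S* = Q* · H/(H+B) = 3259.272 × 2.59/13.69 ≈ 616.619.

S* ≈ 617 coils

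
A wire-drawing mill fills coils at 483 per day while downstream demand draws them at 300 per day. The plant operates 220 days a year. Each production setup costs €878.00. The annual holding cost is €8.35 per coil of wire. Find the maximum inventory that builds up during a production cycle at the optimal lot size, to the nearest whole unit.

Annual demand D = 300 × 220 = 66,000.
Production build-up factor (1 − d/p) = 1 − 300/483 = 0.3789.
Q* = √(2DS / (H(1 − d/p))) = √(2 × 66,000 × 878 / (8.35 × 0.3789)).
= √(115,896,000 / 3.1637) ≈ 6052.559.
Maximum inventory = Q*(1 − d/p) = 6052.559 × 0.3789 ≈ 2293.205.

I_max ≈ 2,293 coils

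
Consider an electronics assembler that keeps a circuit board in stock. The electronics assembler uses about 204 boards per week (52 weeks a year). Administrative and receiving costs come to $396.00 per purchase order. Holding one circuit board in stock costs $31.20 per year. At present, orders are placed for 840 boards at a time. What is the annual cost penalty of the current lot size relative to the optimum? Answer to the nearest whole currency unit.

Extra cost ≈ $1,915 per year

Annual demand D = 204 × 52 = 10,608.
EOQ = √(2DS/H) = √(2 × 10,608 × 396 / 31.2) ≈ 518.92.
Cost at Q* = (D/Q*)S + (Q*/2)H = √(2DSH) ≈ $16,190.37.
Cost at Q = 840: (10,608/840)×396 + (840/2)×31.2 = $5,000.91 + $13,104.00 = $18,104.91.
Excess = $18,104.91 − $16,190.37 = $1,914.55.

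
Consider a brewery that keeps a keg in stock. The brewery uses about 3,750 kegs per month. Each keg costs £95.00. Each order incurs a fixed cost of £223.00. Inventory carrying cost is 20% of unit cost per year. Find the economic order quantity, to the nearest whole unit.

Q* ≈ 1,028 kegs

Annual demand D = 3,750 × 12 = 45,000.
Holding cost H = 0.20 × £95.00 = £19.0000 per unit per year.
EOQ = √(2DS / H) = √(2 × 45,000 × 223 / 19).
= √(20,070,000 / 19) = √1,056,315.7895 ≈ 1027.772.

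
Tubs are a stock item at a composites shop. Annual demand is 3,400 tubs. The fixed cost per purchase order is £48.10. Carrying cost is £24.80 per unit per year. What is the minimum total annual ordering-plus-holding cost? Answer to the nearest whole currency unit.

Q* = √(2DS/H) = √(2 × 3,400 × 48.1 / 24.8) ≈ 114.84.
At the optimum the two cost components are equal, so total cost = 2·(Q*/2)H = Q*·H.
Minimum total = √(2DSH) = √(2 × 3,400 × 48.1 × 24.8) ≈ 2848.084.

TC* ≈ £2,848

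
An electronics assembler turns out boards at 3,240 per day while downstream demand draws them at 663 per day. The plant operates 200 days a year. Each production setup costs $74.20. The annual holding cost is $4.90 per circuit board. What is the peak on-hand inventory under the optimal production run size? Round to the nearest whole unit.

Annual demand D = 663 × 200 = 132,600.
Production build-up factor (1 − d/p) = 1 − 663/3,240 = 0.7954.
Q* = √(2DS / (H(1 − d/p))) = √(2 × 132,600 × 74.2 / (4.9 × 0.7954)).
= √(19,677,840 / 3.8973) ≈ 2247.015.
Maximum inventory = Q*(1 − d/p) = 2247.015 × 0.7954 ≈ 1787.209.

I_max ≈ 1,787 boards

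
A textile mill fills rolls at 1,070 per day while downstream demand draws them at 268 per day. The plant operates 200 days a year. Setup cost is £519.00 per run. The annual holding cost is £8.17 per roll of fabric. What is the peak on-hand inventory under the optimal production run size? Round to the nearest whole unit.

I_max ≈ 2,259 rolls

Annual demand D = 268 × 200 = 53,600.
Production build-up factor (1 − d/p) = 1 − 268/1,070 = 0.7495.
Q* = √(2DS / (H(1 − d/p))) = √(2 × 53,600 × 519 / (8.17 × 0.7495)).
= √(55,636,800 / 6.1237) ≈ 3014.219.
Maximum inventory = Q*(1 − d/p) = 3014.219 × 0.7495 ≈ 2259.255.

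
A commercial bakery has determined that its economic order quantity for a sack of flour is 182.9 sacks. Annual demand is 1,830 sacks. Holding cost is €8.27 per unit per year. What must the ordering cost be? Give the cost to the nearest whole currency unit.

S ≈ €76

The basic EOQ model gives Q* = √(2DS/H); rearrange for the unknown.
From Q* = √(2DS/H): S = Q*²H / (2D) = 182.9² × 8.27 / (2 × 1,830) = 75.5878.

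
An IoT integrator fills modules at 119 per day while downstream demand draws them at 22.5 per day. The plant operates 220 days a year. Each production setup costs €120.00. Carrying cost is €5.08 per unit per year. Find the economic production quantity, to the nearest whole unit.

Q* ≈ 537 modules

Annual demand D = 22.5 × 220 = 4,950.
Production build-up factor (1 − d/p) = 1 − 22.5/119 = 0.8109.
Q* = √(2DS / (H(1 − d/p))) = √(2 × 4,950 × 120 / (5.08 × 0.8109)).
= √(1,188,000 / 4.1195) ≈ 537.015.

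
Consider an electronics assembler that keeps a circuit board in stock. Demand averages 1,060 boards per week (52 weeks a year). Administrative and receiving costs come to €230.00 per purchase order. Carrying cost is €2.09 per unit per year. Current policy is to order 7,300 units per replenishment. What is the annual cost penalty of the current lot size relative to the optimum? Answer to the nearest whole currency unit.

Annual demand D = 1,060 × 52 = 55,120.
EOQ = √(2DS/H) = √(2 × 55,120 × 230 / 2.09) ≈ 3483.06.
Cost at Q* = (D/Q*)S + (Q*/2)H = √(2DSH) ≈ €7,279.59.
Cost at Q = 7,300: (55,120/7,300)×230 + (7,300/2)×2.09 = €1,736.66 + €7,628.50 = €9,365.16.
Excess = €9,365.16 − €7,279.59 = €2,085.57.

Extra cost ≈ €2,086 per year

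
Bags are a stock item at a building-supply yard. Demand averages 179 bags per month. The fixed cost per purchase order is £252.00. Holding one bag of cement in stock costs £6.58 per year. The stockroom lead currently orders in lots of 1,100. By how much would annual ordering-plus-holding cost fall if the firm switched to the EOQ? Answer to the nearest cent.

Extra cost ≈ £1,442.11 per year

Annual demand D = 179 × 12 = 2,148.
EOQ = √(2DS/H) = √(2 × 2,148 × 252 / 6.58) ≈ 405.62.
Cost at Q* = (D/Q*)S + (Q*/2)H = √(2DSH) ≈ £2,668.98.
Cost at Q = 1,100: (2,148/1,100)×252 + (1,100/2)×6.58 = £492.09 + £3,619.00 = £4,111.09.
Excess = £4,111.09 − £2,668.98 = £1,442.11.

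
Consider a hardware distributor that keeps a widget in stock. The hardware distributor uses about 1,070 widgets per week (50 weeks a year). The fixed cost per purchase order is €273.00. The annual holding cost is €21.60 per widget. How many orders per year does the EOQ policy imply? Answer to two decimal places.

Annual demand D = 1,070 × 50 = 53,500.
Q* = √(2DS/H) = √(2 × 53,500 × 273 / 21.6) ≈ 1162.91.
Orders per year = D / Q* = 53,500 / 1162.91 ≈ 46.005.

N ≈ 46.01 orders per year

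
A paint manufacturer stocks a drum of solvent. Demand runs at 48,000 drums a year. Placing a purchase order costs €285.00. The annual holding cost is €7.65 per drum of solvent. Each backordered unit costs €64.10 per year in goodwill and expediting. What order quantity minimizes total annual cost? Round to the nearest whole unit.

Q* ≈ 2,001 drums

With planned backorders, Q* = √(2DS/H) · √((H+B)/B).
√(2DS/H) = √(2 × 48,000 × 285 / 7.65) = 1891.156.
√((H+B)/B) = √((7.65+64.1)/64.1) = 1.0580.
Q* ≈ 2000.826.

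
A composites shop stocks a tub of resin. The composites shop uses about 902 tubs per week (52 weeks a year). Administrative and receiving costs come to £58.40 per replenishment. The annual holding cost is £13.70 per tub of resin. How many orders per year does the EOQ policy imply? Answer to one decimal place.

Annual demand D = 902 × 52 = 46,904.
The optimal lot size = √(2DS/H) = √(2 × 46,904 × 58.4 / 13.7) ≈ 632.36.
Orders per year = D / Q* = 46,904 / 632.36 ≈ 74.173.

N ≈ 74.2 orders per year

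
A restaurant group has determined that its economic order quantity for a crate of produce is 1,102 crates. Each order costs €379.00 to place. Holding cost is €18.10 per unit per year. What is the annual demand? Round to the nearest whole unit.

D ≈ 28,998 crates per year

The basic EOQ model gives Q* = √(2DS/H); rearrange for the unknown.
From Q* = √(2DS/H): D = Q*²H / (2S) = 1,102² × 18.1 / (2 × 379) = 28998.301.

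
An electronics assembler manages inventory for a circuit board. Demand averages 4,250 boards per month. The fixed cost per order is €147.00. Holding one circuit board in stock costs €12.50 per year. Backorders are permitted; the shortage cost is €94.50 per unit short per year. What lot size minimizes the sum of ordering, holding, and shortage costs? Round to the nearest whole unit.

Annual demand D = 4,250 × 12 = 51,000.
With planned backorders, Q* = √(2DS/H) · √((H+B)/B).
√(2DS/H) = √(2 × 51,000 × 147 / 12.5) = 1095.226.
√((H+B)/B) = √((12.5+94.5)/94.5) = 1.0641.
Q* ≈ 1165.413.

Q* ≈ 1,165 boards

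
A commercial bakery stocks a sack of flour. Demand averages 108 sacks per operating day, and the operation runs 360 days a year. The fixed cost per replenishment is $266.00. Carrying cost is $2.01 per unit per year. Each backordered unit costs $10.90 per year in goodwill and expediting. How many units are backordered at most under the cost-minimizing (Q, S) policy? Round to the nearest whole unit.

Annual demand D = 108 × 360 = 38,880.
With planned backorders, Q* = √(2DS/H) · √((H+B)/B).
√(2DS/H) = √(2 × 38,880 × 266 / 2.01) = 3207.901.
√((H+B)/B) = √((2.01+10.9)/10.9) = 1.0883.
Q* ≈ 3491.168.
S* = Q* · H/(H+B) = 3491.168 × 2.01/12.91 ≈ 543.551.

S* ≈ 544 sacks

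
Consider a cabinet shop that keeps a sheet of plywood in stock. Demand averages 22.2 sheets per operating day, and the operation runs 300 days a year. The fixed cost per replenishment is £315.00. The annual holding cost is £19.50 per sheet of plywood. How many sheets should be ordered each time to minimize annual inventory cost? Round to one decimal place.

Q* ≈ 463.9 sheets

Annual demand D = 22.2 × 300 = 6,660.
EOQ = √(2DS / H) = √(2 × 6,660 × 315 / 19.5).
= √(4,195,800 / 19.5) = √215,169.2308 ≈ 463.863.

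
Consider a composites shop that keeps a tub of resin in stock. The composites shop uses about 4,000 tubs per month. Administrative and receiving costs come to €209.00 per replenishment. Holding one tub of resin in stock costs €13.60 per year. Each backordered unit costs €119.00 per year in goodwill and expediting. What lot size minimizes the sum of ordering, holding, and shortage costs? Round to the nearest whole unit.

Annual demand D = 4,000 × 12 = 48,000.
With planned backorders, Q* = √(2DS/H) · √((H+B)/B).
√(2DS/H) = √(2 × 48,000 × 209 / 13.6) = 1214.617.
√((H+B)/B) = √((13.6+119)/119) = 1.0556.
Q* ≈ 1282.146.

Q* ≈ 1,282 tubs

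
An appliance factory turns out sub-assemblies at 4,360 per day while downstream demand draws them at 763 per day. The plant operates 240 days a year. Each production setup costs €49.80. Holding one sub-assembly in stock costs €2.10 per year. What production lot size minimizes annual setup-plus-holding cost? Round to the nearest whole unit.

Q* ≈ 3,245 sub-assemblies

Annual demand D = 763 × 240 = 183,120.
Production build-up factor (1 − d/p) = 1 − 763/4,360 = 0.8250.
Q* = √(2DS / (H(1 − d/p))) = √(2 × 183,120 × 49.8 / (2.1 × 0.8250)).
= √(18,238,752 / 1.7325) ≈ 3244.598.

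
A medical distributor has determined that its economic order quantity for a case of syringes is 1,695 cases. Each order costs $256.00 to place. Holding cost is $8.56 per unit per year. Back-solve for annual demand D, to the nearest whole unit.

Squaring Q* = √(2DS/H) gives Q*² = 2DS/H.
From Q* = √(2DS/H): D = Q*²H / (2S) = 1,695² × 8.56 / (2 × 256) = 48033.387.

D ≈ 48,033 cases per year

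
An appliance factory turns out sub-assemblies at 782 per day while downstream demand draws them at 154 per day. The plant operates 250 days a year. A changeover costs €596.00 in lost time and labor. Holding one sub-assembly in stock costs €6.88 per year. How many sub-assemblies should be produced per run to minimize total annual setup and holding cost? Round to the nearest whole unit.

Annual demand D = 154 × 250 = 38,500.
Production build-up factor (1 − d/p) = 1 − 154/782 = 0.8031.
Q* = √(2DS / (H(1 − d/p))) = √(2 × 38,500 × 596 / (6.88 × 0.8031)).
= √(45,892,000 / 5.5251) ≈ 2882.026.

Q* ≈ 2,882 sub-assemblies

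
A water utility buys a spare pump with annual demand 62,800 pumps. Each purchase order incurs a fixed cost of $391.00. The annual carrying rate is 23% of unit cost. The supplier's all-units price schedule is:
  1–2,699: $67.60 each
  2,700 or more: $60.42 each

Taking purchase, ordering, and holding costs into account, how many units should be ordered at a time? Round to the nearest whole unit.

Q* ≈ 2,700 pumps

Holding cost per unit per year at price C is H = 0.23·C.
Candidates are each tier's EOQ (if it falls in that tier) and each price-break quantity.
EOQ at $67.60 = 1777.2 (feasible in tier 1): TC = 62,800×$67.60 + (62,800/1777.2)×391 + (1777.2/2)×0.23×$67.60 = $4,272,912.52.
EOQ at $60.42 = 1879.9 < 2700, so use break Q=2700: TC = 62,800×$60.42 + (62,800/2700.0)×391 + (2700.0/2)×0.23×$60.42 = $3,822,230.78.
Lowest total cost is $3,822,230.78 at Q = 2700.0.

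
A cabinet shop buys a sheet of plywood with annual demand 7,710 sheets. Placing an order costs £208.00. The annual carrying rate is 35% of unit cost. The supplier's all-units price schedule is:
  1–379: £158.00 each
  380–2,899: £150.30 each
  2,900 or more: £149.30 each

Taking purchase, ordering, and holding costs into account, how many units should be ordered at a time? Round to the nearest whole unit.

Q* ≈ 380 sheets

Holding cost per unit per year at price C is H = 0.35·C.
Evaluate total cost at each tier's feasible EOQ or, if the EOQ is below the tier, at the tier's minimum quantity.
EOQ at £158.00 = 240.8 (feasible in tier 1): TC = 7,710×£158.00 + (7,710/240.8)×208 + (240.8/2)×0.35×£158.00 = £1,231,497.92.
EOQ at £150.30 = 246.9 < 380, so use break Q=380: TC = 7,710×£150.30 + (7,710/380.0)×208 + (380.0/2)×0.35×£150.30 = £1,173,028.16.
EOQ at £149.30 = 247.7 < 2900, so use break Q=2900: TC = 7,710×£149.30 + (7,710/2900.0)×208 + (2900.0/2)×0.35×£149.30 = £1,227,425.74.
Lowest total cost is £1,173,028.16 at Q = 380.0.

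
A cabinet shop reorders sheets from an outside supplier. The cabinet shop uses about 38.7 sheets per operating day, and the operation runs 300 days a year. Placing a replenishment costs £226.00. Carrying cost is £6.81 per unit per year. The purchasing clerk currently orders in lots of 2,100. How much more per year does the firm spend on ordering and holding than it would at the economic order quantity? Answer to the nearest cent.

Annual demand D = 38.7 × 300 = 11,610.
EOQ = √(2DS/H) = √(2 × 11,610 × 226 / 6.81) ≈ 877.83.
Cost at Q* = (D/Q*)S + (Q*/2)H = √(2DSH) ≈ £5,978.04.
Cost at Q = 2,100: (11,610/2,100)×226 + (2,100/2)×6.81 = £1,249.46 + £7,150.50 = £8,399.96.
Excess = £8,399.96 − £5,978.04 = £2,421.92.

Extra cost ≈ £2,421.92 per year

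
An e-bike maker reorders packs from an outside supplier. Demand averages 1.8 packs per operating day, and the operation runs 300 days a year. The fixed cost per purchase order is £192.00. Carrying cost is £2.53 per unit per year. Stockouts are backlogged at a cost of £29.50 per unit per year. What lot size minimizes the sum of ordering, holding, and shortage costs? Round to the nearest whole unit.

Q* ≈ 298 packs

Annual demand D = 1.8 × 300 = 540.
With planned backorders, Q* = √(2DS/H) · √((H+B)/B).
√(2DS/H) = √(2 × 540 × 192 / 2.53) = 286.287.
√((H+B)/B) = √((2.53+29.5)/29.5) = 1.0420.
Q* ≈ 298.311.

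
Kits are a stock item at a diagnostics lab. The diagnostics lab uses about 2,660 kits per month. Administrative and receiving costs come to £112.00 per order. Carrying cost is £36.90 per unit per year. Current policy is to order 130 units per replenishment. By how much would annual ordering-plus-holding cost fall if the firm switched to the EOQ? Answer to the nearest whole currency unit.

Annual demand D = 2,660 × 12 = 31,920.
EOQ = √(2DS/H) = √(2 × 31,920 × 112 / 36.9) ≈ 440.19.
Cost at Q* = (D/Q*)S + (Q*/2)H = √(2DSH) ≈ £16,243.09.
Cost at Q = 130: (31,920/130)×112 + (130/2)×36.9 = £27,500.31 + £2,398.50 = £29,898.81.
Excess = £29,898.81 − £16,243.09 = £13,655.72.

Extra cost ≈ £13,656 per year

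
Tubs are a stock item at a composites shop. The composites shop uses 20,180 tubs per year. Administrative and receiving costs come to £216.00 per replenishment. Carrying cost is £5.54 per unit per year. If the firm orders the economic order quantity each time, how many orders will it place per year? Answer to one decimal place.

The optimal lot size = √(2DS/H) = √(2 × 20,180 × 216 / 5.54) ≈ 1254.43.
Orders per year = D / Q* = 20,180 / 1254.43 ≈ 16.087.

N ≈ 16.1 orders per year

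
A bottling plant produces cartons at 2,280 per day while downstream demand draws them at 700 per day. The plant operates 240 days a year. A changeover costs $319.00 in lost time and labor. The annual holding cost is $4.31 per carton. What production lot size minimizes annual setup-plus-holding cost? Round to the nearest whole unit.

Q* ≈ 5,991 cartons

Annual demand D = 700 × 240 = 168,000.
Production build-up factor (1 − d/p) = 1 − 700/2,280 = 0.6930.
Q* = √(2DS / (H(1 − d/p))) = √(2 × 168,000 × 319 / (4.31 × 0.6930)).
= √(107,184,000 / 2.9868) ≈ 5990.530.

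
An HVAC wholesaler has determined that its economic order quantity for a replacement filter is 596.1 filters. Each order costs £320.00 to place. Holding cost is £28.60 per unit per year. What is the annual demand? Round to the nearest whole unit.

D ≈ 15,879 filters per year

Invert the EOQ relation Q*² = 2DS/H.
From Q* = √(2DS/H): D = Q*²H / (2S) = 596.1² × 28.6 / (2 × 320) = 15879.042.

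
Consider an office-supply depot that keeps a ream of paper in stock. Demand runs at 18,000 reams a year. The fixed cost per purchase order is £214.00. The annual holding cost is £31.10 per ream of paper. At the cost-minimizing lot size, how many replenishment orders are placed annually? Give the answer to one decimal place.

N ≈ 36.2 orders per year

The optimal lot size = √(2DS/H) = √(2 × 18,000 × 214 / 31.1) ≈ 497.71.
Orders per year = D / Q* = 18,000 / 497.71 ≈ 36.166.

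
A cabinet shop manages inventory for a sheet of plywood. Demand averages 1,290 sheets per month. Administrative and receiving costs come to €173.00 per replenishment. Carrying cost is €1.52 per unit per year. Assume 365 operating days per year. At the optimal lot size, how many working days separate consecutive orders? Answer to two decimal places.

T ≈ 44.26 days

Annual demand D = 1,290 × 12 = 15,480.
The optimal lot size = √(2DS/H) = √(2 × 15,480 × 173 / 1.52) ≈ 1877.16.
Cycle time = Q*/D × 365 = 1877.16 / 15,480 × 365 ≈ 44.261 days.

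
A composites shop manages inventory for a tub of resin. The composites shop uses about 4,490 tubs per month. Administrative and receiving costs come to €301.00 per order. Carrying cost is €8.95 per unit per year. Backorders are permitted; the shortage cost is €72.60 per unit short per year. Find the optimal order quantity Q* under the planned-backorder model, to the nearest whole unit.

Annual demand D = 4,490 × 12 = 53,880.
With planned backorders, Q* = √(2DS/H) · √((H+B)/B).
√(2DS/H) = √(2 × 53,880 × 301 / 8.95) = 1903.709.
√((H+B)/B) = √((8.95+72.6)/72.6) = 1.0598.
Q* ≈ 2017.642.

Q* ≈ 2,018 tubs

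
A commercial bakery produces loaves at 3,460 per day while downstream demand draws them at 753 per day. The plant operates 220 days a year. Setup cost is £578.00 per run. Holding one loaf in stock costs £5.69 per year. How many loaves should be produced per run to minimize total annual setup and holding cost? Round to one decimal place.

Annual demand D = 753 × 220 = 165,660.
Production build-up factor (1 − d/p) = 1 − 753/3,460 = 0.7824.
Q* = √(2DS / (H(1 − d/p))) = √(2 × 165,660 × 578 / (5.69 × 0.7824)).
= √(191,502,960 / 4.4517) ≈ 6558.817.

Q* ≈ 6,558.8 loaves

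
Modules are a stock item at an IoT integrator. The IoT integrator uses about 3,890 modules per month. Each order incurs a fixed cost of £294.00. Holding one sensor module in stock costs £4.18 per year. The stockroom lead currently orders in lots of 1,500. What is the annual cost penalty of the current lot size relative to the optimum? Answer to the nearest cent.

Extra cost ≈ £1,572.98 per year

Annual demand D = 3,890 × 12 = 46,680.
EOQ = √(2DS/H) = √(2 × 46,680 × 294 / 4.18) ≈ 2562.51.
Cost at Q* = (D/Q*)S + (Q*/2)H = √(2DSH) ≈ £10,711.30.
Cost at Q = 1,500: (46,680/1,500)×294 + (1,500/2)×4.18 = £9,149.28 + £3,135.00 = £12,284.28.
Excess = £12,284.28 − £10,711.30 = £1,572.98.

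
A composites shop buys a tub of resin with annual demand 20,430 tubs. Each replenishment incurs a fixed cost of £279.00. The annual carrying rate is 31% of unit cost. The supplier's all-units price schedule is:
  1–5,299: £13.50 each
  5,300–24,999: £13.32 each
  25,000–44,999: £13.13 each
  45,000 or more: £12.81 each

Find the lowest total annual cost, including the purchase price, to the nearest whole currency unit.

TC* ≈ £282,712

Holding cost per unit per year at price C is H = 0.31·C.
Candidates are each tier's EOQ (if it falls in that tier) and each price-break quantity.
EOQ at £13.50 = 1650.5 (feasible in tier 1): TC = 20,430×£13.50 + (20,430/1650.5)×279 + (1650.5/2)×0.31×£13.50 = £282,712.15.
EOQ at £13.32 = 1661.6 < 5300, so use break Q=5300: TC = 20,430×£13.32 + (20,430/5300.0)×279 + (5300.0/2)×0.31×£13.32 = £284,145.45.
EOQ at £13.13 = 1673.5 < 25000, so use break Q=25000: TC = 20,430×£13.13 + (20,430/25000.0)×279 + (25000.0/2)×0.31×£13.13 = £319,352.65.
EOQ at £12.81 = 1694.3 < 45000, so use break Q=45000: TC = 20,430×£12.81 + (20,430/45000.0)×279 + (45000.0/2)×0.31×£12.81 = £351,184.72.
Lowest total cost among the candidates is at Q = 1650.5.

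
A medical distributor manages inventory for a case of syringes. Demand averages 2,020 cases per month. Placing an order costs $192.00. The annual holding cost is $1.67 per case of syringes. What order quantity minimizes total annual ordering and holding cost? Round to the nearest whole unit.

Annual demand D = 2,020 × 12 = 24,240.
EOQ = √(2DS / H) = √(2 × 24,240 × 192 / 1.67).
= √(9,308,160 / 1.67) = √5,573,748.503 ≈ 2360.879.

Q* ≈ 2,361 cases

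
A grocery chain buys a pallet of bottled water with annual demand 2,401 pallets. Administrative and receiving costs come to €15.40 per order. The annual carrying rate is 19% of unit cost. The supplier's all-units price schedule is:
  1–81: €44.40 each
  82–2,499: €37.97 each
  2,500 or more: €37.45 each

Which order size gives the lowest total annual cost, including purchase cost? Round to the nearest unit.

Q* ≈ 101 pallets

Holding cost per unit per year at price C is H = 0.19·C.
For each price level, check whether its EOQ is feasible; otherwise the best quantity at that price is the breakpoint.
Tier 1 (€44.40): EOQ = 93.6 exceeds tier's upper bound 81, so this tier is dominated.
EOQ at €37.97 = 101.2 (feasible in tier 2): TC = 2,401×€37.97 + (2,401/101.2)×15.4 + (101.2/2)×0.19×€37.97 = €91,896.38.
EOQ at €37.45 = 101.9 < 2500, so use break Q=2500: TC = 2,401×€37.45 + (2,401/2500.0)×15.4 + (2500.0/2)×0.19×€37.45 = €98,826.62.
Lowest total cost is €91,896.38 at Q = 101.2.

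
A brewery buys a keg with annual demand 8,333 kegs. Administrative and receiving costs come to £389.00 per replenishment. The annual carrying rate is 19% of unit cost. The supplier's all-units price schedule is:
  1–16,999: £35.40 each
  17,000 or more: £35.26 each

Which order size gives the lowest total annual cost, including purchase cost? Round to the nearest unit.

Q* ≈ 982 kegs

Holding cost per unit per year at price C is H = 0.19·C.
For each price level, check whether its EOQ is feasible; otherwise the best quantity at that price is the breakpoint.
EOQ at £35.40 = 981.8 (feasible in tier 1): TC = 8,333×£35.40 + (8,333/981.8)×389 + (981.8/2)×0.19×£35.40 = £301,591.62.
EOQ at £35.26 = 983.7 < 17000, so use break Q=17000: TC = 8,333×£35.26 + (8,333/17000.0)×389 + (17000.0/2)×0.19×£35.26 = £350,957.16.
Lowest total cost is £301,591.62 at Q = 981.8.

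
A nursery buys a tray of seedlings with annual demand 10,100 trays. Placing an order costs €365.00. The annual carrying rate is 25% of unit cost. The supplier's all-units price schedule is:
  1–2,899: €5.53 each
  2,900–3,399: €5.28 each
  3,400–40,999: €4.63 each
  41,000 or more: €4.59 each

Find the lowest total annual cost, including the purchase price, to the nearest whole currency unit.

Holding cost per unit per year at price C is H = 0.25·C.
Evaluate total cost at each tier's feasible EOQ or, if the EOQ is below the tier, at the tier's minimum quantity.
EOQ at €5.53 = 2309.3 (feasible in tier 1): TC = 10,100×€5.53 + (10,100/2309.3)×365 + (2309.3/2)×0.25×€5.53 = €59,045.67.
EOQ at €5.28 = 2363.4 < 2900, so use break Q=2900: TC = 10,100×€5.28 + (10,100/2900.0)×365 + (2900.0/2)×0.25×€5.28 = €56,513.21.
EOQ at €4.63 = 2523.8 < 3400, so use break Q=3400: TC = 10,100×€4.63 + (10,100/3400.0)×365 + (3400.0/2)×0.25×€4.63 = €49,815.01.
EOQ at €4.59 = 2534.8 < 41000, so use break Q=41000: TC = 10,100×€4.59 + (10,100/41000.0)×365 + (41000.0/2)×0.25×€4.59 = €69,972.66.
Lowest total cost among the candidates is at Q = 3400.0.

TC* ≈ €49,815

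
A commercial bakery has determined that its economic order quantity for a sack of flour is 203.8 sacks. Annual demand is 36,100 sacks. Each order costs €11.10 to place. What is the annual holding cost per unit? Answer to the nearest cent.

Squaring Q* = √(2DS/H) gives Q*² = 2DS/H.
From Q* = √(2DS/H): H = 2DS / Q*² = 2 × 36,100 × 11.1 / 203.8² = 19.2953.

H ≈ €19.30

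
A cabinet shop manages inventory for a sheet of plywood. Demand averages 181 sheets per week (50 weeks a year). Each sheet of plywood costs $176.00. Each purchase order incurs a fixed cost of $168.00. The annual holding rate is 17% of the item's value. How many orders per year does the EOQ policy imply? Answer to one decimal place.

Annual demand D = 181 × 50 = 9,050.
Holding cost H = 0.17 × $176.00 = $29.9200 per unit per year.
EOQ = √(2DS/H) = √(2 × 9,050 × 168 / 29.92) ≈ 318.80.
Orders per year = D / Q* = 9,050 / 318.80 ≈ 28.388.

N ≈ 28.4 orders per year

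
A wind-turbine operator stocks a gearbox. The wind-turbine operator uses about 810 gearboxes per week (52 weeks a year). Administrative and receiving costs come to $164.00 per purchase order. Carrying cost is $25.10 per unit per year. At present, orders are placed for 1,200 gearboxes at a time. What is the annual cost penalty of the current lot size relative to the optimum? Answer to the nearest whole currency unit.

Annual demand D = 810 × 52 = 42,120.
EOQ = √(2DS/H) = √(2 × 42,120 × 164 / 25.1) ≈ 741.90.
Cost at Q* = (D/Q*)S + (Q*/2)H = √(2DSH) ≈ $18,621.64.
Cost at Q = 1,200: (42,120/1,200)×164 + (1,200/2)×25.1 = $5,756.40 + $15,060.00 = $20,816.40.
Excess = $20,816.40 − $18,621.64 = $2,194.76.

Extra cost ≈ $2,195 per year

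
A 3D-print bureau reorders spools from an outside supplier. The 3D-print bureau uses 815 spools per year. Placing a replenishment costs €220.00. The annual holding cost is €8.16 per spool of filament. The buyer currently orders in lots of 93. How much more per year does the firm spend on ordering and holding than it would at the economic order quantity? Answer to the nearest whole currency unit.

EOQ = √(2DS/H) = √(2 × 815 × 220 / 8.16) ≈ 209.63.
Cost at Q* = (D/Q*)S + (Q*/2)H = √(2DSH) ≈ €1,710.61.
Cost at Q = 93: (815/93)×220 + (93/2)×8.16 = €1,927.96 + €379.44 = €2,307.40.
Excess = €2,307.40 − €1,710.61 = €596.79.

Extra cost ≈ €597 per year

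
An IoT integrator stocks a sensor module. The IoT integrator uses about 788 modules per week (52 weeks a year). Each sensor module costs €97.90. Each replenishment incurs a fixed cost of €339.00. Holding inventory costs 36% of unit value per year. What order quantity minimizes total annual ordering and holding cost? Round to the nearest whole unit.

Annual demand D = 788 × 52 = 40,976.
Holding cost H = 0.36 × €97.90 = €35.2440 per unit per year.
EOQ = √(2DS / H) = √(2 × 40,976 × 339 / 35.244).
= √(27,781,728 / 35.244) = √788,268.301 ≈ 887.845.

Q* ≈ 888 modules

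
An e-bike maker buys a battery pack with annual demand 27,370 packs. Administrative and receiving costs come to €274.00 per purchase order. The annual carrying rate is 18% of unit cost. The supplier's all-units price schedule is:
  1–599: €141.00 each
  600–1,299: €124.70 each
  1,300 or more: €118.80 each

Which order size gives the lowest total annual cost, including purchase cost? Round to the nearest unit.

Q* ≈ 1,300 packs

Holding cost per unit per year at price C is H = 0.18·C.
For each price level, check whether its EOQ is feasible; otherwise the best quantity at that price is the breakpoint.
Tier 1 (€141.00): EOQ = 768.7 exceeds tier's upper bound 599, so this tier is dominated.
EOQ at €124.70 = 817.4 (feasible in tier 2): TC = 27,370×€124.70 + (27,370/817.4)×274 + (817.4/2)×0.18×€124.70 = €3,431,387.36.
EOQ at €118.80 = 837.5 < 1300, so use break Q=1300: TC = 27,370×€118.80 + (27,370/1300.0)×274 + (1300.0/2)×0.18×€118.80 = €3,271,224.35.
Lowest total cost is €3,271,224.35 at Q = 1300.0.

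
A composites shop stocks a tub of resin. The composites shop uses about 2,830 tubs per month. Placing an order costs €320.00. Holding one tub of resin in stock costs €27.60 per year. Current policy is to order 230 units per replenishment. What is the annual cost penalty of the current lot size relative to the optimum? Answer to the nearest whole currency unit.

Extra cost ≈ €25,930 per year

Annual demand D = 2,830 × 12 = 33,960.
EOQ = √(2DS/H) = √(2 × 33,960 × 320 / 27.6) ≈ 887.40.
Cost at Q* = (D/Q*)S + (Q*/2)H = √(2DSH) ≈ €24,492.23.
Cost at Q = 230: (33,960/230)×320 + (230/2)×27.6 = €47,248.70 + €3,174.00 = €50,422.70.
Excess = €50,422.70 − €24,492.23 = €25,930.46.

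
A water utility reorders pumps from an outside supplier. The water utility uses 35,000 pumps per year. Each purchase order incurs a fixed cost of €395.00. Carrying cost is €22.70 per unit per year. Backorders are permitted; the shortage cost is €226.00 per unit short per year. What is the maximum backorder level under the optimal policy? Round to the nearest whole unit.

With planned backorders, Q* = √(2DS/H) · √((H+B)/B).
√(2DS/H) = √(2 × 35,000 × 395 / 22.7) = 1103.658.
√((H+B)/B) = √((22.7+226)/226) = 1.0490.
Q* ≈ 1157.759.
S* = Q* · H/(H+B) = 1157.759 × 22.7/248.7 ≈ 105.674.

S* ≈ 106 pumps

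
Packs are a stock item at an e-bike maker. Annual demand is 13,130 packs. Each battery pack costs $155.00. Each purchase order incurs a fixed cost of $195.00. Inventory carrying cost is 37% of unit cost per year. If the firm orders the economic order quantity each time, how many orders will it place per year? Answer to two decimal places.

N ≈ 43.94 orders per year

Holding cost H = 0.37 × $155.00 = $57.3500 per unit per year.
The optimal lot size = √(2DS/H) = √(2 × 13,130 × 195 / 57.35) ≈ 298.81.
Orders per year = D / Q* = 13,130 / 298.81 ≈ 43.941.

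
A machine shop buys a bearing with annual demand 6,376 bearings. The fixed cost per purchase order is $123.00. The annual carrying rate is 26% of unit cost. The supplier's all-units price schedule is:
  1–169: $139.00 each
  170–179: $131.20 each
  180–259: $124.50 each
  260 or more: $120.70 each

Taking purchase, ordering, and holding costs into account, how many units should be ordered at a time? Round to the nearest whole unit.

Q* ≈ 260 bearings

Holding cost per unit per year at price C is H = 0.26·C.
For each price level, check whether its EOQ is feasible; otherwise the best quantity at that price is the breakpoint.
Tier 1 ($139.00): EOQ = 208.3 exceeds tier's upper bound 169, so this tier is dominated.
Tier 2 ($131.20): EOQ = 214.4 exceeds tier's upper bound 179, so this tier is dominated.
EOQ at $124.50 = 220.1 (feasible in tier 3): TC = 6,376×$124.50 + (6,376/220.1)×123 + (220.1/2)×0.26×$124.50 = $800,937.46.
EOQ at $120.70 = 223.6 < 260, so use break Q=260: TC = 6,376×$120.70 + (6,376/260.0)×123 + (260.0/2)×0.26×$120.70 = $776,679.20.
Lowest total cost is $776,679.20 at Q = 260.0.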